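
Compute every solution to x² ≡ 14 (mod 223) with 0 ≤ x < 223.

Since 223 ≡ 3 (mod 4), a square root of 14 is 14^((223+1)/4) = 14^56 mod 223.
Repeated squaring: 14^2≡196, 14^4≡60, 14^8≡32, 14^16≡132, 14^32≡30 (mod 223).
14^56 = 14^(32+16+8) ≡ 56 (mod 223).
Check: 56² = 3136 ≡ 14 (mod 223). The two roots are 56 and 167.

56, 167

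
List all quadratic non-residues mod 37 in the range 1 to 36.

2, 5, 6, 8, 13, 14, 15, 17, 18, 19, 20, 22, 23, 24, 29, 31, 32, 35

Square k = 1,…,18 (k and 37−k give the same square):
1²=1, 2²=4, 3²=9, 4²=16, 5²=25, 6²=36, 7²≡12, 8²≡27, 9²≡7, 10²≡26, 11²≡10, 12²≡33, 13²≡21, 14²≡11, 15²≡3, 16²≡34, 17²≡30, 18²≡28 (mod 37).
The residues are {1, 3, 4, 7, 9, 10, 11, 12, 16, 21, 25, 26, 27, 28, 30, 33, 34, 36}; the non-residues are the remaining 18 nonzero classes.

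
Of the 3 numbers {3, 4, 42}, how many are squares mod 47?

3

(3/47) = +1 → QR.
(4/47) = +1 → QR.
(42/47) = +1 → QR.
Total quadratic residues among the 3: 3.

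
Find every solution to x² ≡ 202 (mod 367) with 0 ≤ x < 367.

Since 367 ≡ 3 (mod 4), a square root of 202 is 202^((367+1)/4) = 202^92 mod 367.
Repeated squaring: 202^2≡67, 202^4≡85, 202^8≡252, 202^16≡13, 202^32≡169, 202^64≡302 (mod 367).
202^92 = 202^(64+16+8+4) ≡ 173 (mod 367).
Check: 173² = 29929 ≡ 202 (mod 367). The two roots are 173 and 194.

173, 194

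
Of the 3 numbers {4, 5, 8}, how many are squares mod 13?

1

(4/13) = +1 → QR.
(5/13) = -1 → non-residue.
(8/13) = -1 → non-residue.
Total quadratic residues among the 3: 1.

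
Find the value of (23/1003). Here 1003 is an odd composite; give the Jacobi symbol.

1

Reciprocity: 23 ≡ 3 and 1003 ≡ 3 (mod 4), so (23/1003) = −(1003/23).
Reduce top mod 23: now compute (14/23).
Pull out 2: since 23 ≡ 7 (mod 8), (2/23) = +1.
Reciprocity: 7 ≡ 3 and 23 ≡ 3 (mod 4), so (7/23) = −(23/7).
Reduce top mod 7: now compute (2/7).
Pull out 2: since 7 ≡ 7 (mod 8), (2/7) = +1.
Reached (1/7) = 1. Collecting the sign flips along the way, the symbol is +1.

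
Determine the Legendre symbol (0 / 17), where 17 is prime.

Top reduces to 0: gcd > 1, so the symbol is 0.

0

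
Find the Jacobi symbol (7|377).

-1

Reciprocity: 7 ≡ 3 and 377 ≡ 1 (mod 4), so (7/377) = +(377/7).
Reduce top mod 7: now compute (6/7).
Pull out 2: since 7 ≡ 7 (mod 8), (2/7) = +1.
Reciprocity: 3 ≡ 3 and 7 ≡ 3 (mod 4), so (3/7) = −(7/3).
Reduce top mod 3: now compute (1/3).
Reached (1/3) = 1. Collecting the sign flips along the way, the symbol is -1.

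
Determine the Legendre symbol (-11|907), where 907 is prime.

1

Euler's criterion: (-11/907) ≡ 896^453 (mod 907).
896^2 ≡ 121 (mod 907)
896^4 ≡ 129 (mod 907)
896^8 ≡ 315 (mod 907)
896^16 ≡ 362 (mod 907)
896^32 ≡ 436 (mod 907)
896^64 ≡ 533 (mod 907)
896^128 ≡ 198 (mod 907)
896^256 ≡ 203 (mod 907)
896^453 = 896^(256+128+64+4+1) ≡ 1 (mod 907).
Result is 1, so (-11/907) = 1.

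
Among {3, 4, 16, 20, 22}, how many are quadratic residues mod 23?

(3/23) = +1 → QR.
(4/23) = +1 → QR.
(16/23) = +1 → QR.
(20/23) = -1 → non-residue.
(22/23) = -1 → non-residue.
Total quadratic residues among the 5: 3.

3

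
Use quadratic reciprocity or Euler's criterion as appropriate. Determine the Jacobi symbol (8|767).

1

Pull out 2^3: since 767 ≡ 7 (mod 8), (2/767) = +1, so (2/767)^3 = +1.
Reached (1/767) = 1. Collecting the sign flips along the way, the symbol is +1.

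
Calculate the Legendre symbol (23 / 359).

1

Reciprocity: 23 ≡ 3 and 359 ≡ 3 (mod 4), so (23/359) = −(359/23).
Reduce top mod 23: now compute (14/23).
Pull out 2: since 23 ≡ 7 (mod 8), (2/23) = +1.
Reciprocity: 7 ≡ 3 and 23 ≡ 3 (mod 4), so (7/23) = −(23/7).
Reduce top mod 7: now compute (2/7).
Pull out 2: since 7 ≡ 7 (mod 8), (2/7) = +1.
Reached (1/7) = 1. Collecting the sign flips along the way, the symbol is +1.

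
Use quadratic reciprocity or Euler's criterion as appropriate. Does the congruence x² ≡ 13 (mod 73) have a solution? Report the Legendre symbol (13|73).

-1

Euler's criterion: (13/73) ≡ 13^36 (mod 73).
13^2 ≡ 23 (mod 73)
13^4 ≡ 18 (mod 73)
13^8 ≡ 32 (mod 73)
13^16 ≡ 2 (mod 73)
13^32 ≡ 4 (mod 73)
13^36 = 13^(32+4) ≡ 72 (mod 73).
Result is 72 ≡ −1, so (13/73) = −1.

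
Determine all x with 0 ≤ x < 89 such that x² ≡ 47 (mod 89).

89 ≡ 1 (mod 4), so we find a root by search.
Trying successive values, 15² = 225 ≡ 47 (mod 89). The other root is 89 − 15 = 74.

15, 74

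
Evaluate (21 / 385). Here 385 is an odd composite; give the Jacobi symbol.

0

Reciprocity: 21 ≡ 1 and 385 ≡ 1 (mod 4), so (21/385) = +(385/21).
Reduce top mod 21: now compute (7/21).
Reciprocity: 7 ≡ 3 and 21 ≡ 1 (mod 4), so (7/21) = +(21/7).
Reduce top mod 7: now compute (0/7).
Top reduces to 0: gcd > 1, so the symbol is 0.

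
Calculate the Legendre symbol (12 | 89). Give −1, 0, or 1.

-1

Pull out 2^2: since 89 ≡ 1 (mod 8), (2/89) = +1, so (2/89)^2 = +1.
Reciprocity: 3 ≡ 3 and 89 ≡ 1 (mod 4), so (3/89) = +(89/3).
Reduce top mod 3: now compute (2/3).
Pull out 2: since 3 ≡ 3 (mod 8), (2/3) = -1.
Reached (1/3) = 1. Collecting the sign flips along the way, the symbol is -1.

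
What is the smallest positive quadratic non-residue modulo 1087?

3

(2/1087) = +1, so 2 is a residue.
(3/1087) = −1, so 3 is the smallest positive non-residue mod 1087.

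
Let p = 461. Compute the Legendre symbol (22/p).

1

Euler's criterion: (22/461) ≡ 22^230 (mod 461).
22^2 ≡ 23 (mod 461)
22^4 ≡ 68 (mod 461)
22^8 ≡ 14 (mod 461)
22^16 ≡ 196 (mod 461)
22^32 ≡ 153 (mod 461)
22^64 ≡ 359 (mod 461)
22^128 ≡ 262 (mod 461)
22^230 = 22^(128+64+32+4+2) ≡ 1 (mod 461).
Result is 1, so (22/461) = 1.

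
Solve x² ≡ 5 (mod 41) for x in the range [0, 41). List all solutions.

13, 28

41 ≡ 1 (mod 4), so we find a root by search.
Trying successive values, 13² = 169 ≡ 5 (mod 41). The other root is 41 − 13 = 28.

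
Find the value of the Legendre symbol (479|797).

Reciprocity: 479 ≡ 3 and 797 ≡ 1 (mod 4), so (479/797) = +(797/479).
Reduce top mod 479: now compute (318/479).
Pull out 2: since 479 ≡ 7 (mod 8), (2/479) = +1.
Reciprocity: 159 ≡ 3 and 479 ≡ 3 (mod 4), so (159/479) = −(479/159).
Reduce top mod 159: now compute (2/159).
Pull out 2: since 159 ≡ 7 (mod 8), (2/159) = +1.
Reached (1/159) = 1. Collecting the sign flips along the way, the symbol is -1.

-1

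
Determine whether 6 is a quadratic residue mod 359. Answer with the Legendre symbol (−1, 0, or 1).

1

Pull out 2: since 359 ≡ 7 (mod 8), (2/359) = +1.
Reciprocity: 3 ≡ 3 and 359 ≡ 3 (mod 4), so (3/359) = −(359/3).
Reduce top mod 3: now compute (2/3).
Pull out 2: since 3 ≡ 3 (mod 8), (2/3) = -1.
Reached (1/3) = 1. Collecting the sign flips along the way, the symbol is +1.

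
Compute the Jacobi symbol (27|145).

1

Reciprocity: 27 ≡ 3 and 145 ≡ 1 (mod 4), so (27/145) = +(145/27).
Reduce top mod 27: now compute (10/27).
Pull out 2: since 27 ≡ 3 (mod 8), (2/27) = -1.
Reciprocity: 5 ≡ 1 and 27 ≡ 3 (mod 4), so (5/27) = +(27/5).
Reduce top mod 5: now compute (2/5).
Pull out 2: since 5 ≡ 5 (mod 8), (2/5) = -1.
Reached (1/5) = 1. Collecting the sign flips along the way, the symbol is +1.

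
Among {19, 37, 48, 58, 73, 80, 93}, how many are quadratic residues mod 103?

3

(19/103) = +1 → QR.
(37/103) = -1 → non-residue.
(48/103) = -1 → non-residue.
(58/103) = +1 → QR.
(73/103) = -1 → non-residue.
(80/103) = -1 → non-residue.
(93/103) = +1 → QR.
Total quadratic residues among the 7: 3.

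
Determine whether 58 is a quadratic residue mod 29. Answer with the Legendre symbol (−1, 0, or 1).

First reduce: 58 ≡ 0 (mod 29).
Top reduces to 0: gcd > 1, so the symbol is 0.

0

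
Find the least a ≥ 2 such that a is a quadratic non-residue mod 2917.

(2/2917) = −1, so 2 is the smallest positive non-residue mod 2917.

2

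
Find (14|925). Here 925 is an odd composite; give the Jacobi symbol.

-1

Pull out 2: since 925 ≡ 5 (mod 8), (2/925) = -1.
Reciprocity: 7 ≡ 3 and 925 ≡ 1 (mod 4), so (7/925) = +(925/7).
Reduce top mod 7: now compute (1/7).
Reached (1/7) = 1. Collecting the sign flips along the way, the symbol is -1.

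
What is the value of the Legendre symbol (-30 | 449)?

Euler's criterion: (-30/449) ≡ 419^224 (mod 449).
419^2 ≡ 2 (mod 449)
419^4 ≡ 4 (mod 449)
419^8 ≡ 16 (mod 449)
419^16 ≡ 256 (mod 449)
419^32 ≡ 431 (mod 449)
419^64 ≡ 324 (mod 449)
419^128 ≡ 359 (mod 449)
419^224 = 419^(128+64+32) ≡ 448 (mod 449).
Result is 448 ≡ −1, so (-30/449) = −1.

-1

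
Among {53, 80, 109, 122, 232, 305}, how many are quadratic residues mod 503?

(53/503) = -1 → non-residue.
(80/503) = -1 → non-residue.
(109/503) = -1 → non-residue.
(122/503) = +1 → QR.
(232/503) = -1 → non-residue.
(305/503) = -1 → non-residue.
Total quadratic residues among the 6: 1.

1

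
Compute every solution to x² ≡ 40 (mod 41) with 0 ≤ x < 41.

9, 32

41 ≡ 1 (mod 4), so we find a root by search.
Trying successive values, 9² = 81 ≡ 40 (mod 41). The other root is 41 − 9 = 32.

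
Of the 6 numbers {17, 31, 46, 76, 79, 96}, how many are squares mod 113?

(17/113) = -1 → non-residue.
(31/113) = +1 → QR.
(46/113) = -1 → non-residue.
(76/113) = -1 → non-residue.
(79/113) = -1 → non-residue.
(96/113) = -1 → non-residue.
Total quadratic residues among the 6: 1.

1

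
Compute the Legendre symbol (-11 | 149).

-1

Euler's criterion: (-11/149) ≡ 138^74 (mod 149).
138^2 ≡ 121 (mod 149)
138^4 ≡ 39 (mod 149)
138^8 ≡ 31 (mod 149)
138^16 ≡ 67 (mod 149)
138^32 ≡ 19 (mod 149)
138^64 ≡ 63 (mod 149)
138^74 = 138^(64+8+2) ≡ 148 (mod 149).
Result is 148 ≡ −1, so (-11/149) = −1.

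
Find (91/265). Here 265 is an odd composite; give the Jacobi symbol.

1

Reciprocity: 91 ≡ 3 and 265 ≡ 1 (mod 4), so (91/265) = +(265/91).
Reduce top mod 91: now compute (83/91).
Reciprocity: 83 ≡ 3 and 91 ≡ 3 (mod 4), so (83/91) = −(91/83).
Reduce top mod 83: now compute (8/83).
Pull out 2^3: since 83 ≡ 3 (mod 8), (2/83) = -1, so (2/83)^3 = -1.
Reached (1/83) = 1. Collecting the sign flips along the way, the symbol is +1.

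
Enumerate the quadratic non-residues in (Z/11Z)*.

Square k = 1,…,5 (k and 11−k give the same square):
1²=1, 2²=4, 3²=9, 4²≡5, 5²≡3 (mod 11).
The residues are {1, 3, 4, 5, 9}; the non-residues are the remaining 5 nonzero classes.

2 6 7 8 10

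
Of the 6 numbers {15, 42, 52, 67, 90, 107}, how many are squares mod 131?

3

(15/131) = +1 → QR.
(42/131) = -1 → non-residue.
(52/131) = +1 → QR.
(67/131) = -1 → non-residue.
(90/131) = -1 → non-residue.
(107/131) = +1 → QR.
Total quadratic residues among the 6: 3.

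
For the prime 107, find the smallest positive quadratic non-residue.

2

(2/107) = −1, so 2 is the smallest positive non-residue mod 107.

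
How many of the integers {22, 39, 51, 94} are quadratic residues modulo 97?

2

(22/97) = +1 → QR.
(39/97) = -1 → non-residue.
(51/97) = -1 → non-residue.
(94/97) = +1 → QR.
Total quadratic residues among the 4: 2.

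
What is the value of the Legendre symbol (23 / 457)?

-1

Euler's criterion: (23/457) ≡ 23^228 (mod 457).
23^2 ≡ 72 (mod 457)
23^4 ≡ 157 (mod 457)
23^8 ≡ 428 (mod 457)
23^16 ≡ 384 (mod 457)
23^32 ≡ 302 (mod 457)
23^64 ≡ 261 (mod 457)
23^128 ≡ 28 (mod 457)
23^228 = 23^(128+64+32+4) ≡ 456 (mod 457).
Result is 456 ≡ −1, so (23/457) = −1.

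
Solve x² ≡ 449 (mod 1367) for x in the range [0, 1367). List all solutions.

270, 1097

Since 1367 ≡ 3 (mod 4), a square root of 449 is 449^((1367+1)/4) = 449^342 mod 1367.
Repeated squaring: 449^2≡652, 449^4≡1334, 449^8≡1089, 449^16≡732, 449^32≡1327, 449^64≡233, 449^128≡976, 449^256≡1144 (mod 1367).
449^342 = 449^(256+64+16+4+2) ≡ 1097 (mod 1367).
Check: 1097² = 1203409 ≡ 449 (mod 1367). The two roots are 270 and 1097.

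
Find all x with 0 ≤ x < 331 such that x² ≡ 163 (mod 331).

34, 297

Since 331 ≡ 3 (mod 4), a square root of 163 is 163^((331+1)/4) = 163^83 mod 331.
Repeated squaring: 163^2≡89, 163^4≡308, 163^8≡198, 163^16≡146, 163^32≡132, 163^64≡212 (mod 331).
163^83 = 163^(64+16+2+1) ≡ 297 (mod 331).
Check: 297² = 88209 ≡ 163 (mod 331). The two roots are 34 and 297.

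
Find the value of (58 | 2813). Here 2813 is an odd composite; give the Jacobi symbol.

Pull out 2: since 2813 ≡ 5 (mod 8), (2/2813) = -1.
Reciprocity: 29 ≡ 1 and 2813 ≡ 1 (mod 4), so (29/2813) = +(2813/29).
Reduce top mod 29: now compute (0/29).
Top reduces to 0: gcd > 1, so the symbol is 0.

0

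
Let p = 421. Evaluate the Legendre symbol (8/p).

-1

Pull out 2^3: since 421 ≡ 5 (mod 8), (2/421) = -1, so (2/421)^3 = -1.
Reached (1/421) = 1. Collecting the sign flips along the way, the symbol is -1.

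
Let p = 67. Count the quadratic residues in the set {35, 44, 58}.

(35/67) = +1 → QR.
(44/67) = -1 → non-residue.
(58/67) = -1 → non-residue.
Total quadratic residues among the 3: 1.

1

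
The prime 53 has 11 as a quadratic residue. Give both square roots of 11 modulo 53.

8, 45

53 ≡ 1 (mod 4), so we find a root by search.
Trying successive values, 8² = 64 ≡ 11 (mod 53). The other root is 53 − 8 = 45.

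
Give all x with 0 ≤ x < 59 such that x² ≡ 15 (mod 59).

Since 59 ≡ 3 (mod 4), a square root of 15 is 15^((59+1)/4) = 15^15 mod 59.
Repeated squaring: 15^2≡48, 15^4≡3, 15^8≡9 (mod 59).
15^15 = 15^(8+4+2+1) ≡ 29 (mod 59).
Check: 29² = 841 ≡ 15 (mod 59). The two roots are 29 and 30.

29, 30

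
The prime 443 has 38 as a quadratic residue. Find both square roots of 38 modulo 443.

87, 356

Since 443 ≡ 3 (mod 4), a square root of 38 is 38^((443+1)/4) = 38^111 mod 443.
Repeated squaring: 38^2≡115, 38^4≡378, 38^8≡238, 38^16≡383, 38^32≡56, 38^64≡35 (mod 443).
38^111 = 38^(64+32+8+4+2+1) ≡ 356 (mod 443).
Check: 356² = 126736 ≡ 38 (mod 443). The two roots are 87 and 356.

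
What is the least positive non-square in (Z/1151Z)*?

(2/1151) = +1, so 2 is a residue.
(3/1151) = +1, so 3 is a residue.
(4/1151) = +1, so 4 is a residue.
(5/1151) = +1, so 5 is a residue.
(6/1151) = +1, so 6 is a residue.
(7/1151) = +1, so 7 is a residue.
(8/1151) = +1, so 8 is a residue.
(9/1151) = +1, so 9 is a residue.
(10/1151) = +1, so 10 is a residue.
(11/1151) = +1, so 11 is a residue.
(12/1151) = +1, so 12 is a residue.
(13/1151) = −1, so 13 is the smallest positive non-residue mod 1151.

13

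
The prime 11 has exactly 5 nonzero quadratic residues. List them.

Square k = 1,…,5 (k and 11−k give the same square):
1²=1, 2²=4, 3²=9, 4²≡5, 5²≡3 (mod 11).
So the quadratic residues mod 11 are {1, 3, 4, 5, 9}.

1,3,4,5,9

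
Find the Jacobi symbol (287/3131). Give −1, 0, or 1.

Reciprocity: 287 ≡ 3 and 3131 ≡ 3 (mod 4), so (287/3131) = −(3131/287).
Reduce top mod 287: now compute (261/287).
Reciprocity: 261 ≡ 1 and 287 ≡ 3 (mod 4), so (261/287) = +(287/261).
Reduce top mod 261: now compute (26/261).
Pull out 2: since 261 ≡ 5 (mod 8), (2/261) = -1.
Reciprocity: 13 ≡ 1 and 261 ≡ 1 (mod 4), so (13/261) = +(261/13).
Reduce top mod 13: now compute (1/13).
Reached (1/13) = 1. Collecting the sign flips along the way, the symbol is +1.

1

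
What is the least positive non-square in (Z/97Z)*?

5

(2/97) = +1, so 2 is a residue.
(3/97) = +1, so 3 is a residue.
(4/97) = +1, so 4 is a residue.
(5/97) = −1, so 5 is the smallest positive non-residue mod 97.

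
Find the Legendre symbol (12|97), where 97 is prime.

Euler's criterion: (12/97) ≡ 12^48 (mod 97).
12^2 ≡ 47 (mod 97)
12^4 ≡ 75 (mod 97)
12^8 ≡ 96 (mod 97)
12^16 ≡ 1 (mod 97)
12^32 ≡ 1 (mod 97)
12^48 = 12^(32+16) ≡ 1 (mod 97).
Result is 1, so (12/97) = 1.

1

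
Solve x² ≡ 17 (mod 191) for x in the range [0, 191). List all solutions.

50, 141

Since 191 ≡ 3 (mod 4), a square root of 17 is 17^((191+1)/4) = 17^48 mod 191.
Repeated squaring: 17^2≡98, 17^4≡54, 17^8≡51, 17^16≡118, 17^32≡172 (mod 191).
17^48 = 17^(32+16) ≡ 50 (mod 191).
Check: 50² = 2500 ≡ 17 (mod 191). The two roots are 50 and 141.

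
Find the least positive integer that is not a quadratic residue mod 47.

5

(2/47) = +1, so 2 is a residue.
(3/47) = +1, so 3 is a residue.
(4/47) = +1, so 4 is a residue.
(5/47) = −1, so 5 is the smallest positive non-residue mod 47.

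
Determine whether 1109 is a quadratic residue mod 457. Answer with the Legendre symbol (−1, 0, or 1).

1

Euler's criterion: (1109/457) ≡ 195^228 (mod 457).
195^2 ≡ 94 (mod 457)
195^4 ≡ 153 (mod 457)
195^8 ≡ 102 (mod 457)
195^16 ≡ 350 (mod 457)
195^32 ≡ 24 (mod 457)
195^64 ≡ 119 (mod 457)
195^128 ≡ 451 (mod 457)
195^228 = 195^(128+64+32+4) ≡ 1 (mod 457).
Result is 1, so (1109/457) = 1.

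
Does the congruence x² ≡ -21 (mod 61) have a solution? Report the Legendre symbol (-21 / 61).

First reduce: -21 ≡ 40 (mod 61).
Pull out 2^3: since 61 ≡ 5 (mod 8), (2/61) = -1, so (2/61)^3 = -1.
Reciprocity: 5 ≡ 1 and 61 ≡ 1 (mod 4), so (5/61) = +(61/5).
Reduce top mod 5: now compute (1/5).
Reached (1/5) = 1. Collecting the sign flips along the way, the symbol is -1.

-1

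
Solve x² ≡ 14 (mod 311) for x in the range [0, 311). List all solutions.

Since 311 ≡ 3 (mod 4), a square root of 14 is 14^((311+1)/4) = 14^78 mod 311.
Repeated squaring: 14^2≡196, 14^4≡163, 14^8≡134, 14^16≡229, 14^32≡193, 14^64≡240 (mod 311).
14^78 = 14^(64+8+4+2) ≡ 90 (mod 311).
Check: 90² = 8100 ≡ 14 (mod 311). The two roots are 90 and 221.

90, 221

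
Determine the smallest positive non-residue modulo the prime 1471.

3

(2/1471) = +1, so 2 is a residue.
(3/1471) = −1, so 3 is the smallest positive non-residue mod 1471.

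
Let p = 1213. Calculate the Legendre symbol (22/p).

-1

Pull out 2: since 1213 ≡ 5 (mod 8), (2/1213) = -1.
Reciprocity: 11 ≡ 3 and 1213 ≡ 1 (mod 4), so (11/1213) = +(1213/11).
Reduce top mod 11: now compute (3/11).
Reciprocity: 3 ≡ 3 and 11 ≡ 3 (mod 4), so (3/11) = −(11/3).
Reduce top mod 3: now compute (2/3).
Pull out 2: since 3 ≡ 3 (mod 8), (2/3) = -1.
Reached (1/3) = 1. Collecting the sign flips along the way, the symbol is -1.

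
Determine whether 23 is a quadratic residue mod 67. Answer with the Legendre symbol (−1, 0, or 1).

Euler's criterion: (23/67) ≡ 23^33 (mod 67).
23^2 ≡ 60 (mod 67)
23^4 ≡ 49 (mod 67)
23^8 ≡ 56 (mod 67)
23^16 ≡ 54 (mod 67)
23^32 ≡ 35 (mod 67)
23^33 = 23^(32+1) ≡ 1 (mod 67).
Result is 1, so (23/67) = 1.

1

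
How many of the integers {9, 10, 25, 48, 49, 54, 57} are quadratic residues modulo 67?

5

(9/67) = +1 → QR.
(10/67) = +1 → QR.
(25/67) = +1 → QR.
(48/67) = -1 → non-residue.
(49/67) = +1 → QR.
(54/67) = +1 → QR.
(57/67) = -1 → non-residue.
Total quadratic residues among the 7: 5.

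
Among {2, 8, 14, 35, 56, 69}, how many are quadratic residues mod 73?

4

(2/73) = +1 → QR.
(8/73) = +1 → QR.
(14/73) = -1 → non-residue.
(35/73) = +1 → QR.
(56/73) = -1 → non-residue.
(69/73) = +1 → QR.
Total quadratic residues among the 6: 4.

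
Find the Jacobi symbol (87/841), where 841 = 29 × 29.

0

Reciprocity: 87 ≡ 3 and 841 ≡ 1 (mod 4), so (87/841) = +(841/87).
Reduce top mod 87: now compute (58/87).
Pull out 2: since 87 ≡ 7 (mod 8), (2/87) = +1.
Reciprocity: 29 ≡ 1 and 87 ≡ 3 (mod 4), so (29/87) = +(87/29).
Reduce top mod 29: now compute (0/29).
Top reduces to 0: gcd > 1, so the symbol is 0.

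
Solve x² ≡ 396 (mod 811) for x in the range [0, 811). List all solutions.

Since 811 ≡ 3 (mod 4), a square root of 396 is 396^((811+1)/4) = 396^203 mod 811.
Repeated squaring: 396^2≡293, 396^4≡694, 396^8≡713, 396^16≡683, 396^32≡164, 396^64≡133, 396^128≡658 (mod 811).
396^203 = 396^(128+64+8+2+1) ≡ 659 (mod 811).
Check: 659² = 434281 ≡ 396 (mod 811). The two roots are 152 and 659.

152, 659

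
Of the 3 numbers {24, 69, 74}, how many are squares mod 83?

1

(24/83) = -1 → non-residue.
(69/83) = +1 → QR.
(74/83) = -1 → non-residue.
Total quadratic residues among the 3: 1.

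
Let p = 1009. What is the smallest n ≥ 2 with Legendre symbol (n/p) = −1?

(2/1009) = +1, so 2 is a residue.
(3/1009) = +1, so 3 is a residue.
(4/1009) = +1, so 4 is a residue.
(5/1009) = +1, so 5 is a residue.
(6/1009) = +1, so 6 is a residue.
(7/1009) = +1, so 7 is a residue.
(8/1009) = +1, so 8 is a residue.
(9/1009) = +1, so 9 is a residue.
(10/1009) = +1, so 10 is a residue.
(11/1009) = −1, so 11 is the smallest positive non-residue mod 1009.

11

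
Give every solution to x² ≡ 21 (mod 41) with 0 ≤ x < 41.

12, 29

41 ≡ 1 (mod 4), so we find a root by search.
Trying successive values, 12² = 144 ≡ 21 (mod 41). The other root is 41 − 12 = 29.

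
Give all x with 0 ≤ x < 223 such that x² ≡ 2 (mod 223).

15, 208

Since 223 ≡ 3 (mod 4), a square root of 2 is 2^((223+1)/4) = 2^56 mod 223.
Repeated squaring: 2^2≡4, 2^4≡16, 2^8≡33, 2^16≡197, 2^32≡7 (mod 223).
2^56 = 2^(32+16+8) ≡ 15 (mod 223).
Check: 15² = 225 ≡ 2 (mod 223). The two roots are 15 and 208.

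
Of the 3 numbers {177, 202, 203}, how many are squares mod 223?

(177/223) = +1 → QR.
(202/223) = +1 → QR.
(203/223) = +1 → QR.
Total quadratic residues among the 3: 3.

3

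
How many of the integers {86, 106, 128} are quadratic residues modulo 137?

(86/137) = -1 → non-residue.
(106/137) = -1 → non-residue.
(128/137) = +1 → QR.
Total quadratic residues among the 3: 1.

1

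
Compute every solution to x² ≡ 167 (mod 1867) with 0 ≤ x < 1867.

751, 1116

Since 1867 ≡ 3 (mod 4), a square root of 167 is 167^((1867+1)/4) = 167^467 mod 1867.
Repeated squaring: 167^2≡1751, 167^4≡387, 167^8≡409, 167^16≡1118, 167^32≡901, 167^64≡1523, 167^128≡715, 167^256≡1534 (mod 1867).
167^467 = 167^(256+128+64+16+2+1) ≡ 751 (mod 1867).
Check: 751² = 564001 ≡ 167 (mod 1867). The two roots are 751 and 1116.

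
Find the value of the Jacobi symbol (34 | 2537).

Pull out 2: since 2537 ≡ 1 (mod 8), (2/2537) = +1.
Reciprocity: 17 ≡ 1 and 2537 ≡ 1 (mod 4), so (17/2537) = +(2537/17).
Reduce top mod 17: now compute (4/17).
Pull out 2^2: since 17 ≡ 1 (mod 8), (2/17) = +1, so (2/17)^2 = +1.
Reached (1/17) = 1. Collecting the sign flips along the way, the symbol is +1.

1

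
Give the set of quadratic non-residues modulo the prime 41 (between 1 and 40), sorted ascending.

3 6 7 11 12 13 14 15 17 19 22 24 26 27 28 29 30 34 35 38

Square k = 1,…,20 (k and 41−k give the same square):
1²=1, 2²=4, 3²=9, 4²=16, 5²=25, 6²=36, 7²≡8, 8²≡23, 9²≡40, 10²≡18, 11²≡39, 12²≡21, 13²≡5, 14²≡32, 15²≡20, 16²≡10, 17²≡2, 18²≡37, 19²≡33, 20²≡31 (mod 41).
The residues are {1, 2, 4, 5, 8, 9, 10, 16, 18, 20, 21, 23, 25, 31, 32, 33, 36, 37, 39, 40}; the non-residues are the remaining 20 nonzero classes.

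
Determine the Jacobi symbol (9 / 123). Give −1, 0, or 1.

0

Reciprocity: 9 ≡ 1 and 123 ≡ 3 (mod 4), so (9/123) = +(123/9).
Reduce top mod 9: now compute (6/9).
Pull out 2: since 9 ≡ 1 (mod 8), (2/9) = +1.
Reciprocity: 3 ≡ 3 and 9 ≡ 1 (mod 4), so (3/9) = +(9/3).
Reduce top mod 3: now compute (0/3).
Top reduces to 0: gcd > 1, so the symbol is 0.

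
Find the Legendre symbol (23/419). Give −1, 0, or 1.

1

Reciprocity: 23 ≡ 3 and 419 ≡ 3 (mod 4), so (23/419) = −(419/23).
Reduce top mod 23: now compute (5/23).
Reciprocity: 5 ≡ 1 and 23 ≡ 3 (mod 4), so (5/23) = +(23/5).
Reduce top mod 5: now compute (3/5).
Reciprocity: 3 ≡ 3 and 5 ≡ 1 (mod 4), so (3/5) = +(5/3).
Reduce top mod 3: now compute (2/3).
Pull out 2: since 3 ≡ 3 (mod 8), (2/3) = -1.
Reached (1/3) = 1. Collecting the sign flips along the way, the symbol is +1.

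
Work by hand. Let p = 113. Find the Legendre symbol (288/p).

1

First reduce: 288 ≡ 62 (mod 113).
Pull out 2: since 113 ≡ 1 (mod 8), (2/113) = +1.
Reciprocity: 31 ≡ 3 and 113 ≡ 1 (mod 4), so (31/113) = +(113/31).
Reduce top mod 31: now compute (20/31).
Pull out 2^2: since 31 ≡ 7 (mod 8), (2/31) = +1, so (2/31)^2 = +1.
Reciprocity: 5 ≡ 1 and 31 ≡ 3 (mod 4), so (5/31) = +(31/5).
Reduce top mod 5: now compute (1/5).
Reached (1/5) = 1. Collecting the sign flips along the way, the symbol is +1.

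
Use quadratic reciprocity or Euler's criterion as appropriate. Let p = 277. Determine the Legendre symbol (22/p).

1

Pull out 2: since 277 ≡ 5 (mod 8), (2/277) = -1.
Reciprocity: 11 ≡ 3 and 277 ≡ 1 (mod 4), so (11/277) = +(277/11).
Reduce top mod 11: now compute (2/11).
Pull out 2: since 11 ≡ 3 (mod 8), (2/11) = -1.
Reached (1/11) = 1. Collecting the sign flips along the way, the symbol is +1.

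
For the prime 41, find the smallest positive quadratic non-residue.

(2/41) = +1, so 2 is a residue.
(3/41) = −1, so 3 is the smallest positive non-residue mod 41.

3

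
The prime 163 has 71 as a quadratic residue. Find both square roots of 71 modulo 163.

Since 163 ≡ 3 (mod 4), a square root of 71 is 71^((163+1)/4) = 71^41 mod 163.
Repeated squaring: 71^2≡151, 71^4≡144, 71^8≡35, 71^16≡84, 71^32≡47 (mod 163).
71^41 = 71^(32+8+1) ≡ 87 (mod 163).
Check: 87² = 7569 ≡ 71 (mod 163). The two roots are 76 and 87.

76, 87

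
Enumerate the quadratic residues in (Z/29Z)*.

Square k = 1,…,14 (k and 29−k give the same square):
1²=1, 2²=4, 3²=9, 4²=16, 5²=25, 6²≡7, 7²≡20, 8²≡6, 9²≡23, 10²≡13, 11²≡5, 12²≡28, 13²≡24, 14²≡22 (mod 29).
So the quadratic residues mod 29 are {1, 4, 5, 6, 7, 9, 13, 16, 20, 22, 23, 24, 25, 28}.

1 4 5 6 7 9 13 16 20 22 23 24 25 28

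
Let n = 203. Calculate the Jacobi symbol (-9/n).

First reduce: -9 ≡ 194 (mod 203).
Pull out 2: since 203 ≡ 3 (mod 8), (2/203) = -1.
Reciprocity: 97 ≡ 1 and 203 ≡ 3 (mod 4), so (97/203) = +(203/97).
Reduce top mod 97: now compute (9/97).
Reciprocity: 9 ≡ 1 and 97 ≡ 1 (mod 4), so (9/97) = +(97/9).
Reduce top mod 9: now compute (7/9).
Reciprocity: 7 ≡ 3 and 9 ≡ 1 (mod 4), so (7/9) = +(9/7).
Reduce top mod 7: now compute (2/7).
Pull out 2: since 7 ≡ 7 (mod 8), (2/7) = +1.
Reached (1/7) = 1. Collecting the sign flips along the way, the symbol is -1.

-1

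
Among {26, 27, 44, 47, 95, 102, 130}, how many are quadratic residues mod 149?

(26/149) = +1 → QR.
(27/149) = -1 → non-residue.
(44/149) = -1 → non-residue.
(47/149) = +1 → QR.
(95/149) = +1 → QR.
(102/149) = +1 → QR.
(130/149) = +1 → QR.
Total quadratic residues among the 7: 5.

5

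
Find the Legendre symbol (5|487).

Reciprocity: 5 ≡ 1 and 487 ≡ 3 (mod 4), so (5/487) = +(487/5).
Reduce top mod 5: now compute (2/5).
Pull out 2: since 5 ≡ 5 (mod 8), (2/5) = -1.
Reached (1/5) = 1. Collecting the sign flips along the way, the symbol is -1.

-1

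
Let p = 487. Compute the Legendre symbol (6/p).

Pull out 2: since 487 ≡ 7 (mod 8), (2/487) = +1.
Reciprocity: 3 ≡ 3 and 487 ≡ 3 (mod 4), so (3/487) = −(487/3).
Reduce top mod 3: now compute (1/3).
Reached (1/3) = 1. Collecting the sign flips along the way, the symbol is -1.

-1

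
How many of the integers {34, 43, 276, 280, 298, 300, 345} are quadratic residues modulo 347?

4

(34/347) = +1 → QR.
(43/347) = +1 → QR.
(276/347) = -1 → non-residue.
(280/347) = -1 → non-residue.
(298/347) = -1 → non-residue.
(300/347) = +1 → QR.
(345/347) = +1 → QR.
Total quadratic residues among the 7: 4.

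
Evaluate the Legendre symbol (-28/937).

First reduce: -28 ≡ 909 (mod 937).
Reciprocity: 909 ≡ 1 and 937 ≡ 1 (mod 4), so (909/937) = +(937/909).
Reduce top mod 909: now compute (28/909).
Pull out 2^2: since 909 ≡ 5 (mod 8), (2/909) = -1, so (2/909)^2 = +1.
Reciprocity: 7 ≡ 3 and 909 ≡ 1 (mod 4), so (7/909) = +(909/7).
Reduce top mod 7: now compute (6/7).
Pull out 2: since 7 ≡ 7 (mod 8), (2/7) = +1.
Reciprocity: 3 ≡ 3 and 7 ≡ 3 (mod 4), so (3/7) = −(7/3).
Reduce top mod 3: now compute (1/3).
Reached (1/3) = 1. Collecting the sign flips along the way, the symbol is -1.

-1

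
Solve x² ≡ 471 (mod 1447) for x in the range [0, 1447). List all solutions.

Since 1447 ≡ 3 (mod 4), a square root of 471 is 471^((1447+1)/4) = 471^362 mod 1447.
Repeated squaring: 471^2≡450, 471^4≡1367, 471^8≡612, 471^16≡1218, 471^32≡349, 471^64≡253, 471^128≡341, 471^256≡521 (mod 1447).
471^362 = 471^(256+64+32+8+2) ≡ 1128 (mod 1447).
Check: 1128² = 1272384 ≡ 471 (mod 1447). The two roots are 319 and 1128.

319, 1128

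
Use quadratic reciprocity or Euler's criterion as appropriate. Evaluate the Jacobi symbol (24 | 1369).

Pull out 2^3: since 1369 ≡ 1 (mod 8), (2/1369) = +1, so (2/1369)^3 = +1.
Reciprocity: 3 ≡ 3 and 1369 ≡ 1 (mod 4), so (3/1369) = +(1369/3).
Reduce top mod 3: now compute (1/3).
Reached (1/3) = 1. Collecting the sign flips along the way, the symbol is +1.

1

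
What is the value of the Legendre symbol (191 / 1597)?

Reciprocity: 191 ≡ 3 and 1597 ≡ 1 (mod 4), so (191/1597) = +(1597/191).
Reduce top mod 191: now compute (69/191).
Reciprocity: 69 ≡ 1 and 191 ≡ 3 (mod 4), so (69/191) = +(191/69).
Reduce top mod 69: now compute (53/69).
Reciprocity: 53 ≡ 1 and 69 ≡ 1 (mod 4), so (53/69) = +(69/53).
Reduce top mod 53: now compute (16/53).
Pull out 2^4: since 53 ≡ 5 (mod 8), (2/53) = -1, so (2/53)^4 = +1.
Reached (1/53) = 1. Collecting the sign flips along the way, the symbol is +1.

1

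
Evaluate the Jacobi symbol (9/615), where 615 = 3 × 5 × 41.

Reciprocity: 9 ≡ 1 and 615 ≡ 3 (mod 4), so (9/615) = +(615/9).
Reduce top mod 9: now compute (3/9).
Reciprocity: 3 ≡ 3 and 9 ≡ 1 (mod 4), so (3/9) = +(9/3).
Reduce top mod 3: now compute (0/3).
Top reduces to 0: gcd > 1, so the symbol is 0.

0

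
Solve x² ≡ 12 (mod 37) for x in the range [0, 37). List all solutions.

37 ≡ 1 (mod 4), so we find a root by search.
Trying successive values, 7² = 49 ≡ 12 (mod 37). The other root is 37 − 7 = 30.

7, 30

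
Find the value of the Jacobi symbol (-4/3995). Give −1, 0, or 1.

-1

First reduce: -4 ≡ 3991 (mod 3995).
Reciprocity: 3991 ≡ 3 and 3995 ≡ 3 (mod 4), so (3991/3995) = −(3995/3991).
Reduce top mod 3991: now compute (4/3991).
Pull out 2^2: since 3991 ≡ 7 (mod 8), (2/3991) = +1, so (2/3991)^2 = +1.
Reached (1/3991) = 1. Collecting the sign flips along the way, the symbol is -1.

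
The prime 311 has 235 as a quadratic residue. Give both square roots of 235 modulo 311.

70, 241

Since 311 ≡ 3 (mod 4), a square root of 235 is 235^((311+1)/4) = 235^78 mod 311.
Repeated squaring: 235^2≡178, 235^4≡273, 235^8≡200, 235^16≡192, 235^32≡166, 235^64≡188 (mod 311).
235^78 = 235^(64+8+4+2) ≡ 70 (mod 311).
Check: 70² = 4900 ≡ 235 (mod 311). The two roots are 70 and 241.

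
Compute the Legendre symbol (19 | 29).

Euler's criterion: (19/29) ≡ 19^14 (mod 29).
19^2 ≡ 13 (mod 29)
19^4 ≡ 24 (mod 29)
19^8 ≡ 25 (mod 29)
19^14 = 19^(8+4+2) ≡ 28 (mod 29).
Result is 28 ≡ −1, so (19/29) = −1.

-1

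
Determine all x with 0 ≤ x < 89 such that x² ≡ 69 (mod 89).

89 ≡ 1 (mod 4), so we find a root by search.
Trying successive values, 43² = 1849 ≡ 69 (mod 89). The other root is 89 − 43 = 46.

43, 46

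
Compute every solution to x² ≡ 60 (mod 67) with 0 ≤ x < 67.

Since 67 ≡ 3 (mod 4), a square root of 60 is 60^((67+1)/4) = 60^17 mod 67.
Repeated squaring: 60^2≡49, 60^4≡56, 60^8≡54, 60^16≡35 (mod 67).
60^17 = 60^(16+1) ≡ 23 (mod 67).
Check: 23² = 529 ≡ 60 (mod 67). The two roots are 23 and 44.

23, 44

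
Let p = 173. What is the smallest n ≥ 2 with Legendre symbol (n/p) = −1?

2

(2/173) = −1, so 2 is the smallest positive non-residue mod 173.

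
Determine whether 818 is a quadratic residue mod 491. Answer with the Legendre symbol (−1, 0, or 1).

Euler's criterion: (818/491) ≡ 327^245 (mod 491).
327^2 ≡ 382 (mod 491)
327^4 ≡ 97 (mod 491)
327^8 ≡ 80 (mod 491)
327^16 ≡ 17 (mod 491)
327^32 ≡ 289 (mod 491)
327^64 ≡ 51 (mod 491)
327^128 ≡ 146 (mod 491)
327^245 = 327^(128+64+32+16+4+1) ≡ 490 (mod 491).
Result is 490 ≡ −1, so (818/491) = −1.

-1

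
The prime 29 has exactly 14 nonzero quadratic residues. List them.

Square k = 1,…,14 (k and 29−k give the same square):
1²=1, 2²=4, 3²=9, 4²=16, 5²=25, 6²≡7, 7²≡20, 8²≡6, 9²≡23, 10²≡13, 11²≡5, 12²≡28, 13²≡24, 14²≡22 (mod 29).
So the quadratic residues mod 29 are {1, 4, 5, 6, 7, 9, 13, 16, 20, 22, 23, 24, 25, 28}.

1,4,5,6,7,9,13,16,20,22,23,24,25,28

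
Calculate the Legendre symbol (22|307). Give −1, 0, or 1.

Euler's criterion: (22/307) ≡ 22^153 (mod 307).
22^2 ≡ 177 (mod 307)
22^4 ≡ 15 (mod 307)
22^8 ≡ 225 (mod 307)
22^16 ≡ 277 (mod 307)
22^32 ≡ 286 (mod 307)
22^64 ≡ 134 (mod 307)
22^128 ≡ 150 (mod 307)
22^153 = 22^(128+16+8+1) ≡ 306 (mod 307).
Result is 306 ≡ −1, so (22/307) = −1.

-1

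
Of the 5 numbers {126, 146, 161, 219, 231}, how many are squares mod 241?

2

(126/241) = -1 → non-residue.
(146/241) = -1 → non-residue.
(161/241) = +1 → QR.
(219/241) = -1 → non-residue.
(231/241) = +1 → QR.
Total quadratic residues among the 5: 2.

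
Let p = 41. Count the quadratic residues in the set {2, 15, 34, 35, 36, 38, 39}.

(2/41) = +1 → QR.
(15/41) = -1 → non-residue.
(34/41) = -1 → non-residue.
(35/41) = -1 → non-residue.
(36/41) = +1 → QR.
(38/41) = -1 → non-residue.
(39/41) = +1 → QR.
Total quadratic residues among the 7: 3.

3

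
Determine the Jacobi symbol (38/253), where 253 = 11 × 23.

-1

Pull out 2: since 253 ≡ 5 (mod 8), (2/253) = -1.
Reciprocity: 19 ≡ 3 and 253 ≡ 1 (mod 4), so (19/253) = +(253/19).
Reduce top mod 19: now compute (6/19).
Pull out 2: since 19 ≡ 3 (mod 8), (2/19) = -1.
Reciprocity: 3 ≡ 3 and 19 ≡ 3 (mod 4), so (3/19) = −(19/3).
Reduce top mod 3: now compute (1/3).
Reached (1/3) = 1. Collecting the sign flips along the way, the symbol is -1.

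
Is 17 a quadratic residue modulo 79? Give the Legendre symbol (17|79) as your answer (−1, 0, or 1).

-1

Euler's criterion: (17/79) ≡ 17^39 (mod 79).
17^2 ≡ 52 (mod 79)
17^4 ≡ 18 (mod 79)
17^8 ≡ 8 (mod 79)
17^16 ≡ 64 (mod 79)
17^32 ≡ 67 (mod 79)
17^39 = 17^(32+4+2+1) ≡ 78 (mod 79).
Result is 78 ≡ −1, so (17/79) = −1.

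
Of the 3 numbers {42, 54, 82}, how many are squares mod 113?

(42/113) = -1 → non-residue.
(54/113) = -1 → non-residue.
(82/113) = +1 → QR.
Total quadratic residues among the 3: 1.

1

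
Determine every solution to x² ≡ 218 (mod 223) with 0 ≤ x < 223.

21, 202

Since 223 ≡ 3 (mod 4), a square root of 218 is 218^((223+1)/4) = 218^56 mod 223.
Repeated squaring: 218^2≡25, 218^4≡179, 218^8≡152, 218^16≡135, 218^32≡162 (mod 223).
218^56 = 218^(32+16+8) ≡ 202 (mod 223).
Check: 202² = 40804 ≡ 218 (mod 223). The two roots are 21 and 202.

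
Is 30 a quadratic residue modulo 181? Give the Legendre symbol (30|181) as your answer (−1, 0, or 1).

Pull out 2: since 181 ≡ 5 (mod 8), (2/181) = -1.
Reciprocity: 15 ≡ 3 and 181 ≡ 1 (mod 4), so (15/181) = +(181/15).
Reduce top mod 15: now compute (1/15).
Reached (1/15) = 1. Collecting the sign flips along the way, the symbol is -1.

-1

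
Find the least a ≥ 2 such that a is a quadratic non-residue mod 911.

(2/911) = +1, so 2 is a residue.
(3/911) = +1, so 3 is a residue.
(4/911) = +1, so 4 is a residue.
(5/911) = +1, so 5 is a residue.
(6/911) = +1, so 6 is a residue.
(7/911) = −1, so 7 is the smallest positive non-residue mod 911.

7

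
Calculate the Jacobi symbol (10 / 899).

-1

Pull out 2: since 899 ≡ 3 (mod 8), (2/899) = -1.
Reciprocity: 5 ≡ 1 and 899 ≡ 3 (mod 4), so (5/899) = +(899/5).
Reduce top mod 5: now compute (4/5).
Pull out 2^2: since 5 ≡ 5 (mod 8), (2/5) = -1, so (2/5)^2 = +1.
Reached (1/5) = 1. Collecting the sign flips along the way, the symbol is -1.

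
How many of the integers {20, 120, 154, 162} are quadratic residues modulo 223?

2

(20/223) = -1 → non-residue.
(120/223) = +1 → QR.
(154/223) = -1 → non-residue.
(162/223) = +1 → QR.
Total quadratic residues among the 4: 2.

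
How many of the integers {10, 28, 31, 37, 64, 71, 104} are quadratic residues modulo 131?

2

(10/131) = -1 → non-residue.
(28/131) = +1 → QR.
(31/131) = -1 → non-residue.
(37/131) = -1 → non-residue.
(64/131) = +1 → QR.
(71/131) = -1 → non-residue.
(104/131) = -1 → non-residue.
Total quadratic residues among the 7: 2.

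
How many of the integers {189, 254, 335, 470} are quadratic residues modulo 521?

3

(189/521) = +1 → QR.
(254/521) = +1 → QR.
(335/521) = -1 → non-residue.
(470/521) = +1 → QR.
Total quadratic residues among the 4: 3.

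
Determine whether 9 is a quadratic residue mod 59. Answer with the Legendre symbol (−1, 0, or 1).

Euler's criterion: (9/59) ≡ 9^29 (mod 59).
9^2 ≡ 22 (mod 59)
9^4 ≡ 12 (mod 59)
9^8 ≡ 26 (mod 59)
9^16 ≡ 27 (mod 59)
9^29 = 9^(16+8+4+1) ≡ 1 (mod 59).
Result is 1, so (9/59) = 1.

1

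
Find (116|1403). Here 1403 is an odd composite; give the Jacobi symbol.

Pull out 2^2: since 1403 ≡ 3 (mod 8), (2/1403) = -1, so (2/1403)^2 = +1.
Reciprocity: 29 ≡ 1 and 1403 ≡ 3 (mod 4), so (29/1403) = +(1403/29).
Reduce top mod 29: now compute (11/29).
Reciprocity: 11 ≡ 3 and 29 ≡ 1 (mod 4), so (11/29) = +(29/11).
Reduce top mod 11: now compute (7/11).
Reciprocity: 7 ≡ 3 and 11 ≡ 3 (mod 4), so (7/11) = −(11/7).
Reduce top mod 7: now compute (4/7).
Pull out 2^2: since 7 ≡ 7 (mod 8), (2/7) = +1, so (2/7)^2 = +1.
Reached (1/7) = 1. Collecting the sign flips along the way, the symbol is -1.

-1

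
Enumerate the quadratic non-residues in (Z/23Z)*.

Square k = 1,…,11 (k and 23−k give the same square):
1²=1, 2²=4, 3²=9, 4²=16, 5²≡2, 6²≡13, 7²≡3, 8²≡18, 9²≡12, 10²≡8, 11²≡6 (mod 23).
The residues are {1, 2, 3, 4, 6, 8, 9, 12, 13, 16, 18}; the non-residues are the remaining 11 nonzero classes.

5,7,10,11,14,15,17,19,20,21,22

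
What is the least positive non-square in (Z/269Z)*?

2

(2/269) = −1, so 2 is the smallest positive non-residue mod 269.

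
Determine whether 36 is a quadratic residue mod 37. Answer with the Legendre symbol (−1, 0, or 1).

1

Euler's criterion: (36/37) ≡ 36^18 (mod 37).
36^2 ≡ 1 (mod 37)
36^4 ≡ 1 (mod 37)
36^8 ≡ 1 (mod 37)
36^16 ≡ 1 (mod 37)
36^18 = 36^(16+2) ≡ 1 (mod 37).
Result is 1, so (36/37) = 1.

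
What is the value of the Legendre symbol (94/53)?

First reduce: 94 ≡ 41 (mod 53).
Reciprocity: 41 ≡ 1 and 53 ≡ 1 (mod 4), so (41/53) = +(53/41).
Reduce top mod 41: now compute (12/41).
Pull out 2^2: since 41 ≡ 1 (mod 8), (2/41) = +1, so (2/41)^2 = +1.
Reciprocity: 3 ≡ 3 and 41 ≡ 1 (mod 4), so (3/41) = +(41/3).
Reduce top mod 3: now compute (2/3).
Pull out 2: since 3 ≡ 3 (mod 8), (2/3) = -1.
Reached (1/3) = 1. Collecting the sign flips along the way, the symbol is -1.

-1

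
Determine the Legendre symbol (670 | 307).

-1

Euler's criterion: (670/307) ≡ 56^153 (mod 307).
56^2 ≡ 66 (mod 307)
56^4 ≡ 58 (mod 307)
56^8 ≡ 294 (mod 307)
56^16 ≡ 169 (mod 307)
56^32 ≡ 10 (mod 307)
56^64 ≡ 100 (mod 307)
56^128 ≡ 176 (mod 307)
56^153 = 56^(128+16+8+1) ≡ 306 (mod 307).
Result is 306 ≡ −1, so (670/307) = −1.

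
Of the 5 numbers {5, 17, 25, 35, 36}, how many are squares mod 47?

3

(5/47) = -1 → non-residue.
(17/47) = +1 → QR.
(25/47) = +1 → QR.
(35/47) = -1 → non-residue.
(36/47) = +1 → QR.
Total quadratic residues among the 5: 3.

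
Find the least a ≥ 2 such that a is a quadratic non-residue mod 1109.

2

(2/1109) = −1, so 2 is the smallest positive non-residue mod 1109.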